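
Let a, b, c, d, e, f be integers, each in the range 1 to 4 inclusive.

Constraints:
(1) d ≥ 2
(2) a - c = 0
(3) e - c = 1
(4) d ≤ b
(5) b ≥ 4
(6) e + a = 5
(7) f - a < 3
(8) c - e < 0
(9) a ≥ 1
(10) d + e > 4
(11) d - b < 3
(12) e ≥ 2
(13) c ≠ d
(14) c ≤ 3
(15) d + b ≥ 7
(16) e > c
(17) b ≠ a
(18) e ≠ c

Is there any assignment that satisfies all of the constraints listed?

The assignment a = 2, b = 4, c = 2, d = 4, e = 3, f = 4 works:
  constraint 2 holds since a - c = 0.
  constraint 3 holds since e - c = 1.
The rest check out directly.

Satisfiable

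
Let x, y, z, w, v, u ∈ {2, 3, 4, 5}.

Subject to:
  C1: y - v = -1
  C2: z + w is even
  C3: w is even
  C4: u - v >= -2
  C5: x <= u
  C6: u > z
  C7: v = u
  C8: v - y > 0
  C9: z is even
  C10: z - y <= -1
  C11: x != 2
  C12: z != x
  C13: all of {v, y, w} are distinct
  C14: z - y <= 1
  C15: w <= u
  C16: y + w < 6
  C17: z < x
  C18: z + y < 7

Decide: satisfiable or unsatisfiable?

Satisfiable

One satisfying assignment is x = 3, y = 3, z = 2, w = 2, v = 4, u = 4.
For the less obvious constraints — constraint 1: y - v = -1; constraint 4: u - v = 0 — and the others hold by inspection.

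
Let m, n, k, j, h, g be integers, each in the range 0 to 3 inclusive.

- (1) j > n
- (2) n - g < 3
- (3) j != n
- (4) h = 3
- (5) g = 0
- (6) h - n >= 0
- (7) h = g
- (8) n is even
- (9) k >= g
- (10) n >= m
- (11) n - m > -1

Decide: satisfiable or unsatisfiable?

Constraint 4 fixes h = 3 and constraint 5 fixes g = 0, but constraint 7 requires h = g. Since 3 ≠ 0, contradiction.

Unsatisfiable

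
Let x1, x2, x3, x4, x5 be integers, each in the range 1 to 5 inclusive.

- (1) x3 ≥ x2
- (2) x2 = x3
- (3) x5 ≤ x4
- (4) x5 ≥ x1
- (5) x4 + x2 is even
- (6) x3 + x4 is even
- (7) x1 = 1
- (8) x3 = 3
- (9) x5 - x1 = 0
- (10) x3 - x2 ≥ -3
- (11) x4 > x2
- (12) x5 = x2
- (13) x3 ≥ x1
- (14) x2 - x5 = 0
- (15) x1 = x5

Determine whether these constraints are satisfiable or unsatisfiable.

Unsatisfiable

Constraint 7 fixes x1 = 1 and constraint 8 fixes x3 = 3. Constraints 2, 12, and 15 give x1 = x5 = x2 = x3, so x1 = x3. But 1 ≠ 3 — contradiction.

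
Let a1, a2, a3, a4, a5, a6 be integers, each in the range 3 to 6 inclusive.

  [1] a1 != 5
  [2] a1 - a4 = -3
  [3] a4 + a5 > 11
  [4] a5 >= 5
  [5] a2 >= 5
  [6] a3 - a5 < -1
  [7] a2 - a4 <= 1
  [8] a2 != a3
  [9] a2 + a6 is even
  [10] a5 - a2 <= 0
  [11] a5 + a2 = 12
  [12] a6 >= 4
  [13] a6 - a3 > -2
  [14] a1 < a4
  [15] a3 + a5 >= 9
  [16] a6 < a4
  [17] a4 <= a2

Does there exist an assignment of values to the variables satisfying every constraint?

One satisfying assignment is a1 = 3, a2 = 6, a3 = 4, a4 = 6, a5 = 6, a6 = 4.
For the less obvious constraints — constraint 2: a1 - a4 = -3; constraint 3: a4 + a5 = 12; constraint 6: a3 - a5 = -2 — and the others hold by inspection.

Satisfiable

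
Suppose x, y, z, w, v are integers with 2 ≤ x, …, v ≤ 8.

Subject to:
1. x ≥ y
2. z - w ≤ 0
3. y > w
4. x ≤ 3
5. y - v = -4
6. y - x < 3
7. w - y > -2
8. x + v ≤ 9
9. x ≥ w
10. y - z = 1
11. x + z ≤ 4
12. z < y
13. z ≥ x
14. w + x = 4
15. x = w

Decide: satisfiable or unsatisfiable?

Constraints 1, 2, 3, and 13 give x ≤ z, z ≤ w, w < y, y ≤ x. Chaining: x ≤ z ≤ w < y ≤ x, which forces x < x — impossible.

Unsatisfiable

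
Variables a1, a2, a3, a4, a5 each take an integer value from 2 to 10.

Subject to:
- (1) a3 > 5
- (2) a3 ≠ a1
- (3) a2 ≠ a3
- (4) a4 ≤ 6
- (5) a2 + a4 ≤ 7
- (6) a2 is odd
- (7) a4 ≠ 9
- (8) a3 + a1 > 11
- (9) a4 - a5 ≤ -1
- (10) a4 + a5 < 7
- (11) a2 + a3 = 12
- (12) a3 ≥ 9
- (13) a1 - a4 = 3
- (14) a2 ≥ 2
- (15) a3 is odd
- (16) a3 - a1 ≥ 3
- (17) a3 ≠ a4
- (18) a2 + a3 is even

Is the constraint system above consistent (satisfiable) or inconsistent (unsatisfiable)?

Setting (a1, a2, a3, a4, a5) = (5, 3, 9, 2, 4) satisfies everything: constraint 5: a2 + a4 = 5; constraint 8: a3 + a1 = 14, and the others follow.

Satisfiable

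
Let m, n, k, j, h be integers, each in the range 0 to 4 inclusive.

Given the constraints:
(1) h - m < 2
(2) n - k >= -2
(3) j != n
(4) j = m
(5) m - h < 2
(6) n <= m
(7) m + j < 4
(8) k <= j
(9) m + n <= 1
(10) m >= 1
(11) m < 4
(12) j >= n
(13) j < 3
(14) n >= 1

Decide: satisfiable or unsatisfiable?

From constraint 10: m ≥ 1. From constraint 14: n ≥ 1. Hence m + n ≥ 2. But constraint 9 requires m + n ≤ 1, and 1 < 2. Contradiction.

Unsatisfiable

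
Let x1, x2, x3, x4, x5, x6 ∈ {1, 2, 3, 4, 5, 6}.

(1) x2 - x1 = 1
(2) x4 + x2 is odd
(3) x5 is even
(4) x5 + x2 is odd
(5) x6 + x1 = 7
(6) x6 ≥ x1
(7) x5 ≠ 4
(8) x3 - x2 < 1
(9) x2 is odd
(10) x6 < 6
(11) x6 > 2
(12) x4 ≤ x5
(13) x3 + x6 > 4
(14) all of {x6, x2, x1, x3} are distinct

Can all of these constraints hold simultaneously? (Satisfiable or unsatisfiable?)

Satisfiable

One satisfying assignment is x1 = 2, x2 = 3, x3 = 1, x4 = 4, x5 = 6, x6 = 5.
For the less obvious constraints — constraint 1: x2 - x1 = 1; constraint 5: x6 + x1 = 7 — and the others hold by inspection.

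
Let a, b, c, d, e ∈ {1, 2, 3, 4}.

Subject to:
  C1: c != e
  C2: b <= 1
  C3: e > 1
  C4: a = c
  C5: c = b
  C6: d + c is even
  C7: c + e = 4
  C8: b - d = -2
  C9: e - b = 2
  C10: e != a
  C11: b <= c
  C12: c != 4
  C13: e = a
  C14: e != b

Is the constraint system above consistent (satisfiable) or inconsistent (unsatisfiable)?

From constraints 4, 5, and 13, e = a = c = b, so e = b. But constraint 14 says e ≠ b. Contradiction.

Unsatisfiable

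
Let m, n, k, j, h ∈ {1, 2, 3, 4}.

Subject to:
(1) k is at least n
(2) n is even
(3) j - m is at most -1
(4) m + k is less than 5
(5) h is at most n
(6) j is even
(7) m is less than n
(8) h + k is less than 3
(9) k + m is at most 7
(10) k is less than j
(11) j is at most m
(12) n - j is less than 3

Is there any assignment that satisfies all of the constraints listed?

Unsatisfiable

Constraints 1, 3, 7, and 10 give k < j, j < m, m < n, n ≤ k. Chaining: k < j < m < n ≤ k, which forces k < k — impossible.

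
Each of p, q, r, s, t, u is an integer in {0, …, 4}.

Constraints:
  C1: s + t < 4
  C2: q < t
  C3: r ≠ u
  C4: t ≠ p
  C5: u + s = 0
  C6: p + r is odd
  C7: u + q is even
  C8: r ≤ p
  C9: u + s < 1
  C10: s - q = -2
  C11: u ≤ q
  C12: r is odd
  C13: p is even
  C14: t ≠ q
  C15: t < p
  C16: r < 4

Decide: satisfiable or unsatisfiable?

One satisfying assignment is p = 4, q = 2, r = 3, s = 0, t = 3, u = 0.
For the less obvious constraints — constraint 1: s + t = 3; constraint 5: u + s = 0 — and the others hold by inspection.

Satisfiable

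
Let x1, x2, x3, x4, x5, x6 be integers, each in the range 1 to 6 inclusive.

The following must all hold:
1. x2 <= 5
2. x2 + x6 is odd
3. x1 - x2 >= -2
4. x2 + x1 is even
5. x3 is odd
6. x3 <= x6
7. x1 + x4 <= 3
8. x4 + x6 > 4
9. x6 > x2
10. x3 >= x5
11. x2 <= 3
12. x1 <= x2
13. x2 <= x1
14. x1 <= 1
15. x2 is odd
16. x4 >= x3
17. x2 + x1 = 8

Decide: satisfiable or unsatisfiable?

From constraint 1: x2 ≤ 5. From constraint 14: x1 ≤ 1. Hence x2 + x1 ≤ 6. But constraint 17 requires x2 + x1 = 8, and 8 > 6. Contradiction.

Unsatisfiable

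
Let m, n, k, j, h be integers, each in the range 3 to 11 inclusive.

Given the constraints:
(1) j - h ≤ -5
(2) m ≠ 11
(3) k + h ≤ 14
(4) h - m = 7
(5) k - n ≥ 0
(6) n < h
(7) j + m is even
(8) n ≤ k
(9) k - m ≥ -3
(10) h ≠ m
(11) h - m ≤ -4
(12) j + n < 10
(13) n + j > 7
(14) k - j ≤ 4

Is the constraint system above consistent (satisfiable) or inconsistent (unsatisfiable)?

Unsatisfiable

Constraints 1, 9, 11, and 14 give k − m ≥ -3, m − h ≥ 4, h − j ≥ 5, j − k ≥ -4.
Adding all 4 inequalities: the left sides telescope to 0, and the right sides sum to (-3) + 4 + 5 + (-4) = 2. So 0 ≥ 2, which is false.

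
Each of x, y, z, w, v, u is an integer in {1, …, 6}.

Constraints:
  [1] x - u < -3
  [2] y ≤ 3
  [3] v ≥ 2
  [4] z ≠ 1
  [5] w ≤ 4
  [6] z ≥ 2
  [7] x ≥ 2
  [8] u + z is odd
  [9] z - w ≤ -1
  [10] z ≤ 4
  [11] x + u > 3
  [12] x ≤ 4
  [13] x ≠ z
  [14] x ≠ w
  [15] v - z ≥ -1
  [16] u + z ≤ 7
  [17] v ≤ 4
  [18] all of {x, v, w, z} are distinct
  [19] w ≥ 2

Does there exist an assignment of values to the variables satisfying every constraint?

Constraints 3, 5, 6, 7, 10, 12, 17, and 19 confine each of x, v, w, z to the 3 values {2, …, 4}.
Constraint 18 requires all 4 of them to be distinct, but only 3 values are available — impossible by the pigeonhole principle.

Unsatisfiable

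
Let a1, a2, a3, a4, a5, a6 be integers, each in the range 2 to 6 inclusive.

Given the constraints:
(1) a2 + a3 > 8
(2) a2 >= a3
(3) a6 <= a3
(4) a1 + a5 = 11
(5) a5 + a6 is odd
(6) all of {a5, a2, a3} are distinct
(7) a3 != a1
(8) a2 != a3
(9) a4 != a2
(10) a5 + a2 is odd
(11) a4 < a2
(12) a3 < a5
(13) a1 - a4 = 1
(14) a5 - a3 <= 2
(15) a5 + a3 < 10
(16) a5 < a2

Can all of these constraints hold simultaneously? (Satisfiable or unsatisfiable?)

Try a1 = 6, a2 = 6, a3 = 3, a4 = 5, a5 = 5, a6 = 2.
Check constraint 1: a2 + a3 = 9; constraint 4: a1 + a5 = 11; constraint 13: a1 - a4 = 1. The remaining constraints are straightforward to verify.

Satisfiable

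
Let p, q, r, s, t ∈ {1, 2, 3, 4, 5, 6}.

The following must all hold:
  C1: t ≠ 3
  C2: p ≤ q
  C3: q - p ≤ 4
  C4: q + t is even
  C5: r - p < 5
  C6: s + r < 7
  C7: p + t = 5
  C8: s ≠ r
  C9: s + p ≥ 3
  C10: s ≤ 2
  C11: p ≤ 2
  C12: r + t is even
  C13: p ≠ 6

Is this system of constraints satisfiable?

Try p = 1, q = 4, r = 4, s = 2, t = 4.
Check constraint 3: q - p = 3; constraint 5: r - p = 3. The remaining constraints are straightforward to verify.

Satisfiable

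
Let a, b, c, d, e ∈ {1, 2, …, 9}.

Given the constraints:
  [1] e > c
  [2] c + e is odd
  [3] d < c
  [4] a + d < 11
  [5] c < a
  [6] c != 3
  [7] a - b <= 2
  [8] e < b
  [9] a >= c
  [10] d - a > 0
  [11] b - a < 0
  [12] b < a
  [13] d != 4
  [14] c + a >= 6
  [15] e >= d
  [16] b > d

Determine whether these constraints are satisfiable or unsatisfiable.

Constraints 1, 3, 8, 10, and 12 give b < a, a < d, d < c, c < e, e < b. Chaining: b < a < d < c < e < b, which forces b < b — impossible.

Unsatisfiable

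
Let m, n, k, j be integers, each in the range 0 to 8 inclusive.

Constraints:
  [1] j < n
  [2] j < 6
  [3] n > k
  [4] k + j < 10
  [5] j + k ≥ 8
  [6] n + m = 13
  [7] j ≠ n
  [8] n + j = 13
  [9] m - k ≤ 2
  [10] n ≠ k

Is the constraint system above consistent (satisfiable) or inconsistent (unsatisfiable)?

One satisfying assignment is m = 5, n = 8, k = 4, j = 5.
For the less obvious constraints — constraint 4: k + j = 9; constraint 5: j + k = 9 — and the others hold by inspection.

Satisfiable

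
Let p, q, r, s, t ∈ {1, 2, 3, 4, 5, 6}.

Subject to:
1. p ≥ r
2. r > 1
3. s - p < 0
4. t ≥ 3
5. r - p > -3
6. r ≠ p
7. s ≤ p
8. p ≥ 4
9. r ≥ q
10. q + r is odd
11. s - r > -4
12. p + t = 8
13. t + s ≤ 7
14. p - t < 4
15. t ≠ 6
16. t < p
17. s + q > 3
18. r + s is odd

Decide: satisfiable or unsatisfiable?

The assignment p = 5, q = 2, r = 3, s = 2, t = 3 works:
  constraint 3 holds since s - p = -3.
  constraint 5 holds since r - p = -2.
The rest check out directly.

Satisfiable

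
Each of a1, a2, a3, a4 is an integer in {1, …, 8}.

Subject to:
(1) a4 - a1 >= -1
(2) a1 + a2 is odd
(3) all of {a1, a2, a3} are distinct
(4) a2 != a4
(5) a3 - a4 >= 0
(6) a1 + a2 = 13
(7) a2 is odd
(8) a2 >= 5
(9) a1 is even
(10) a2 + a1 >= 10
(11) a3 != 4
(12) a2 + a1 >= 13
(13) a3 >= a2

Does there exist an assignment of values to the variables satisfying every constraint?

Satisfiable

One satisfying assignment is a1 = 6, a2 = 7, a3 = 8, a4 = 5.
For the less obvious constraints — constraint 1: a4 - a1 = -1; constraint 5: a3 - a4 = 3; constraint 6: a1 + a2 = 13 — and the others hold by inspection.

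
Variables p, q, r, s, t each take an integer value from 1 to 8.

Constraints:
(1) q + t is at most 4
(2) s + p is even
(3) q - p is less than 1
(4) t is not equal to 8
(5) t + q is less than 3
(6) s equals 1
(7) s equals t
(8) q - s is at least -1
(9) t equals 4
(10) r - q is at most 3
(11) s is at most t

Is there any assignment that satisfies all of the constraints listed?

Constraint 6 fixes s = 1 and constraint 9 fixes t = 4, but constraint 7 requires s = t. Since 1 ≠ 4, contradiction.

Unsatisfiable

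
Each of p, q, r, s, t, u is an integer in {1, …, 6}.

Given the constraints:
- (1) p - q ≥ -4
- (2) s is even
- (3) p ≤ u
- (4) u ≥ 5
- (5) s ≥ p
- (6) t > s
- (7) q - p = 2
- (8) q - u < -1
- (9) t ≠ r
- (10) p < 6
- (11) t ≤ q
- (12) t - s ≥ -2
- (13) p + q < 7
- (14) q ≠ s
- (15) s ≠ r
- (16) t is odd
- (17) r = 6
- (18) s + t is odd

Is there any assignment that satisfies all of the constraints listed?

The assignment p = 2, q = 4, r = 6, s = 2, t = 3, u = 6 works:
  constraint 1 holds since p - q = -2.
  constraint 7 holds since q - p = 2.
  constraint 8 holds since q - u = -2.
The rest check out directly.

Satisfiable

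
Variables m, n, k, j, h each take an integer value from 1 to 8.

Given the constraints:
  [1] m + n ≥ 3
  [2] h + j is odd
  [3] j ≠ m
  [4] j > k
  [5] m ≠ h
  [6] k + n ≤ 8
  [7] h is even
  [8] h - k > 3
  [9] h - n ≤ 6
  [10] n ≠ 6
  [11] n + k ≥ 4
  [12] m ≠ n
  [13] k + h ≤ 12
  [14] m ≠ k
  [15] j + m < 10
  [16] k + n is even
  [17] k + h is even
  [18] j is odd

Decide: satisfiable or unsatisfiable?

Satisfiable

Try m = 1, n = 4, k = 2, j = 7, h = 8.
Check constraint 1: m + n = 5; constraint 6: k + n = 6; constraint 8: h - k = 6. The remaining constraints are straightforward to verify.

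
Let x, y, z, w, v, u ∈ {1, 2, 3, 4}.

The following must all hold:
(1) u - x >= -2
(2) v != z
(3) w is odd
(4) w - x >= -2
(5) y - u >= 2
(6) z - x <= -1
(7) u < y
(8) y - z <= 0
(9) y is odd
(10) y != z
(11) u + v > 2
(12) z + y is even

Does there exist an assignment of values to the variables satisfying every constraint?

Constraints 1, 5, 6, and 8 give y − u ≥ 2, u − x ≥ -2, x − z ≥ 1, z − y ≥ 0.
Adding all 4 inequalities: the left sides telescope to 0, and the right sides sum to 2 + (-2) + 1 + 0 = 1. So 0 ≥ 1, which is false.

Unsatisfiable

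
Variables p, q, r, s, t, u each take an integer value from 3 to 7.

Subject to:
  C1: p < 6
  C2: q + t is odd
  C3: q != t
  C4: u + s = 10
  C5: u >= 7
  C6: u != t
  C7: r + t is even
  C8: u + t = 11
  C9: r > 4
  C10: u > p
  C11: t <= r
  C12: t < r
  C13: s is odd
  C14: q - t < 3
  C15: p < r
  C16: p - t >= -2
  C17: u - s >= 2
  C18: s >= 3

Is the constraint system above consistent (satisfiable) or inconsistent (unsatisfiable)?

Setting (p, q, r, s, t, u) = (3, 5, 6, 3, 4, 7) satisfies everything: constraint 4: u + s = 10; constraint 8: u + t = 11; constraint 14: q - t = 1, and the others follow.

Satisfiable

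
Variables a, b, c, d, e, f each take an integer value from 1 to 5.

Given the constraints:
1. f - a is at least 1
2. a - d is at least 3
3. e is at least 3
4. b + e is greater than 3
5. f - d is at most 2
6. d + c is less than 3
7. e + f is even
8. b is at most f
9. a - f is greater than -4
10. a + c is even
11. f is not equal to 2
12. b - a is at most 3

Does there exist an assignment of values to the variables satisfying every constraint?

Constraints 1, 2, and 5 give d − f ≥ -2, f − a ≥ 1, a − d ≥ 3.
Adding all 3 inequalities: the left sides telescope to 0, and the right sides sum to (-2) + 1 + 3 = 2. So 0 ≥ 2, which is false.

Unsatisfiable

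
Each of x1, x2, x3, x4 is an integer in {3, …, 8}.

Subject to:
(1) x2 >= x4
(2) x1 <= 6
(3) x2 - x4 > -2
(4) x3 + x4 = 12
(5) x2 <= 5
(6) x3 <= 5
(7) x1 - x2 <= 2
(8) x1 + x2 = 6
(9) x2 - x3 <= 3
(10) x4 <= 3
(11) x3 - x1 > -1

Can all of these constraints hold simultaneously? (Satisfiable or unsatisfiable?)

Unsatisfiable

From constraint 6: x3 ≤ 5. From constraints 1 and 5: x4 ≤ x2 ≤ 5. Hence x3 + x4 ≤ 10. But constraint 4 requires x3 + x4 = 12, and 12 > 10. Contradiction.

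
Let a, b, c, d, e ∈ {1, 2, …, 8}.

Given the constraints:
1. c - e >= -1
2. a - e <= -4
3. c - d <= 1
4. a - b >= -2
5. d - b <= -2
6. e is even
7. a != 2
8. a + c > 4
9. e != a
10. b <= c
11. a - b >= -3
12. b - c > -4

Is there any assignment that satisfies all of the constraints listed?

Constraints 1, 2, 3, 4, and 5 give e − a ≥ 4, a − b ≥ -2, b − d ≥ 2, d − c ≥ -1, c − e ≥ -1.
Adding all 5 inequalities: the left sides telescope to 0, and the right sides sum to 4 + (-2) + 2 + (-1) + (-1) = 2. So 0 ≥ 2, which is false.

Unsatisfiable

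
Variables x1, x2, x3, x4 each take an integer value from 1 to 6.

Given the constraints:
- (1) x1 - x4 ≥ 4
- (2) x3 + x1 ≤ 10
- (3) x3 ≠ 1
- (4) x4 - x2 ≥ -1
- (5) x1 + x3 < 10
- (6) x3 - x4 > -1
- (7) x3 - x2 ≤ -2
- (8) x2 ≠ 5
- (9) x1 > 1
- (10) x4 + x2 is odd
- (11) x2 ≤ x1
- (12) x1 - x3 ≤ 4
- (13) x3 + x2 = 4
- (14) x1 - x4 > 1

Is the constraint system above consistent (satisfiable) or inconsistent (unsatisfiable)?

Unsatisfiable

Constraints 1, 4, 7, and 12 give x1 − x4 ≥ 4, x4 − x2 ≥ -1, x2 − x3 ≥ 2, x3 − x1 ≥ -4.
Adding all 4 inequalities: the left sides telescope to 0, and the right sides sum to 4 + (-1) + 2 + (-4) = 1. So 0 ≥ 1, which is false.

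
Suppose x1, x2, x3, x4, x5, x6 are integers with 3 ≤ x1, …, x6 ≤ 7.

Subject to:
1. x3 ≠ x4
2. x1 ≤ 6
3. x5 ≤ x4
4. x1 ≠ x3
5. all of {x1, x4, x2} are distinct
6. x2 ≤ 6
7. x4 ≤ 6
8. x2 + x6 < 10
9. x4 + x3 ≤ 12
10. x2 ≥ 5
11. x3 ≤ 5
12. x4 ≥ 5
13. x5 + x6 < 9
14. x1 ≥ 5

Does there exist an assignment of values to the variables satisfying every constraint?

Unsatisfiable

Constraints 2, 6, 7, 10, 12, and 14 confine each of x1, x4, x2 to the 2 values {5, 6}.
Constraint 5 requires all 3 of them to be distinct, but only 2 values are available — impossible by the pigeonhole principle.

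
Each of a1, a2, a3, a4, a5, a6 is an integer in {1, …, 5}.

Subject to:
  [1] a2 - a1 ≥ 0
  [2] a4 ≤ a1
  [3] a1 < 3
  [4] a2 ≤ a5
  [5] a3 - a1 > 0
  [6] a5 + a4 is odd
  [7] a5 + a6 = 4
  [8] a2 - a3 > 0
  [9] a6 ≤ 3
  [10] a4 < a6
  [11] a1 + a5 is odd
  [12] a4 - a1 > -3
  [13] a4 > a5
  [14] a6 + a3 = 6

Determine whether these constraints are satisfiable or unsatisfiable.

Constraints 2, 4, 5, 8, and 13 give a2 ≤ a5, a5 < a4, a4 ≤ a1, a1 < a3, a3 < a2. Chaining: a2 ≤ a5 < a4 ≤ a1 < a3 < a2, which forces a2 < a2 — impossible.

Unsatisfiable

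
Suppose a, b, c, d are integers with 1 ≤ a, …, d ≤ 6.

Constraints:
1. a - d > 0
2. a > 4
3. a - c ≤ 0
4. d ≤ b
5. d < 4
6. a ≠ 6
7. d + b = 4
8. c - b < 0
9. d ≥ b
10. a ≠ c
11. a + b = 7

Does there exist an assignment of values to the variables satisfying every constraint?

Constraints 1, 3, 8, and 9 give c < b, b ≤ d, d < a, a ≤ c. Chaining: c < b ≤ d < a ≤ c, which forces c < c — impossible.

Unsatisfiable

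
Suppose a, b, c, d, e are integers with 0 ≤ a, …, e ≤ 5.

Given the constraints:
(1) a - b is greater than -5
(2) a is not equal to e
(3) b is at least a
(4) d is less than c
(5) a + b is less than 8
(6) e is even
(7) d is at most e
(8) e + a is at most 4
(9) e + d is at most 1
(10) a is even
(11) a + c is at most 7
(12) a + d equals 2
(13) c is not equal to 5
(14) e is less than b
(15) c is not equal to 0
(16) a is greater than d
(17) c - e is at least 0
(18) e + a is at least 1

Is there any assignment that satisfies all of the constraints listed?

Satisfiable

One satisfying assignment is a = 2, b = 4, c = 2, d = 0, e = 0.
For the less obvious constraints — constraint 1: a - b = -2; constraint 5: a + b = 6 — and the others hold by inspection.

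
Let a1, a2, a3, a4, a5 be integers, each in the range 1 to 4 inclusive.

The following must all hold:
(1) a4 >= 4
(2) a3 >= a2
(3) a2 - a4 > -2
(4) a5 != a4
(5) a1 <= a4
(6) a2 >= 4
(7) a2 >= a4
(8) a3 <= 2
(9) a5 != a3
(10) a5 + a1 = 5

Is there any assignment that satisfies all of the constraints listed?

Unsatisfiable

From constraints 1 and 7: a2 ≥ a4 and a4 ≥ 4, so a2 ≥ 4. From constraints 2 and 8: a2 ≤ a3 and a3 ≤ 2, so a2 ≤ 2. But 2 < 4, so no value of a2 works.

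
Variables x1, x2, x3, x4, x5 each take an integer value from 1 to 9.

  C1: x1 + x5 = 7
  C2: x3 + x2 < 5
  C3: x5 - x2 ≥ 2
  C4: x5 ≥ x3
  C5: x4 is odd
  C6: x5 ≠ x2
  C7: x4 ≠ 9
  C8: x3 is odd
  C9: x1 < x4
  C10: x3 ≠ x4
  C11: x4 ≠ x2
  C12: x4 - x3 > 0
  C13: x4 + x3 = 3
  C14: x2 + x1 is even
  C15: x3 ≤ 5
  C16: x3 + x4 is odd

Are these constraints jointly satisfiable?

Constraint 8 makes x3 odd and constraint 5 makes x4 odd, so x3 + x4 must be even. Constraint 16 says x3 + x4 is odd — contradiction.

Unsatisfiable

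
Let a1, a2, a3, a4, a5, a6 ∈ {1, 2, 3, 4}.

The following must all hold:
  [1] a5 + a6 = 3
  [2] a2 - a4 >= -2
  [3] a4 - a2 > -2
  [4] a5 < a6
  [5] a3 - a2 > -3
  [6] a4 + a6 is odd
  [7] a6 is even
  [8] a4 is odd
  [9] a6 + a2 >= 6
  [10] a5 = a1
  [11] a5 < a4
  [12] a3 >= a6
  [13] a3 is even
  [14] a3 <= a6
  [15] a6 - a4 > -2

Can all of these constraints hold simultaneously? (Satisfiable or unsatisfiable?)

Setting (a1, a2, a3, a4, a5, a6) = (1, 4, 2, 3, 1, 2) satisfies everything: constraint 1: a5 + a6 = 3; constraint 2: a2 - a4 = 1, and the others follow.

Satisfiable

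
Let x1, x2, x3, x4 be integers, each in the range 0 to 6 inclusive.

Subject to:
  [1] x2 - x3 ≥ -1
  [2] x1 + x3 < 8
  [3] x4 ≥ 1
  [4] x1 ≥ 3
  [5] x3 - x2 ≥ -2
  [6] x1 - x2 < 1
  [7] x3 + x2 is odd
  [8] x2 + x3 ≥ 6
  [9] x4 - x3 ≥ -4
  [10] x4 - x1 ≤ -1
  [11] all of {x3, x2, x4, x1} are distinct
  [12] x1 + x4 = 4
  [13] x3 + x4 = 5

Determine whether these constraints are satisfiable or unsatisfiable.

Try x1 = 3, x2 = 5, x3 = 4, x4 = 1.
Check constraint 1: x2 - x3 = 1; constraint 2: x1 + x3 = 7; constraint 5: x3 - x2 = -1. The remaining constraints are straightforward to verify.

Satisfiable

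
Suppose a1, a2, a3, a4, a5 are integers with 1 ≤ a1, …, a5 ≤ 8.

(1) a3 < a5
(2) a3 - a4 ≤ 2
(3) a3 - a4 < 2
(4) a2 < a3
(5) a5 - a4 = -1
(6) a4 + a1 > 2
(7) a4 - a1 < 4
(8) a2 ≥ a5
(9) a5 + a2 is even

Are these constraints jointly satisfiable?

Unsatisfiable

Constraints 1, 4, and 8 give a2 < a3, a3 < a5, a5 ≤ a2. Chaining: a2 < a3 < a5 ≤ a2, which forces a2 < a2 — impossible.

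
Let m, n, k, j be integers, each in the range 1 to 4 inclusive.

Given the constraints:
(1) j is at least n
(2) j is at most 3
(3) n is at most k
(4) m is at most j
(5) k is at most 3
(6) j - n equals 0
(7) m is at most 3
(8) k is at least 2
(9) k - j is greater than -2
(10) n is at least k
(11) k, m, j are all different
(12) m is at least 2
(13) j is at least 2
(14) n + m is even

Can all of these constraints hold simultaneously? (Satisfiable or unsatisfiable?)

Unsatisfiable

Constraints 2, 5, 7, 8, 12, and 13 confine each of k, m, j to the 2 values {2, 3}.
Constraint 11 requires all 3 of them to be distinct, but only 2 values are available — impossible by the pigeonhole principle.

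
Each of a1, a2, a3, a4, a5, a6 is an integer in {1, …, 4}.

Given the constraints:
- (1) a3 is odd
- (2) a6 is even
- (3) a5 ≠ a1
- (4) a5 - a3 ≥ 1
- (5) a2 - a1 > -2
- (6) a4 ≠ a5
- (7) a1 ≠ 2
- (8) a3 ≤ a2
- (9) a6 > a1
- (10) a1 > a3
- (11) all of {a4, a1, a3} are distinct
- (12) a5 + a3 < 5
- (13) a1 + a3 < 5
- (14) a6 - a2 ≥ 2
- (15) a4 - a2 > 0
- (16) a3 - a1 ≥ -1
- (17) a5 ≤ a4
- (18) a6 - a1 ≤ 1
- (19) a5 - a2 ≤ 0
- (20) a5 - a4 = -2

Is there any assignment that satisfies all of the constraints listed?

Unsatisfiable

Constraints 4, 14, 16, 18, and 19 give a5 − a3 ≥ 1, a3 − a1 ≥ -1, a1 − a6 ≥ -1, a6 − a2 ≥ 2, a2 − a5 ≥ 0.
Adding all 5 inequalities: the left sides telescope to 0, and the right sides sum to 1 + (-1) + (-1) + 2 + 0 = 1. So 0 ≥ 1, which is false.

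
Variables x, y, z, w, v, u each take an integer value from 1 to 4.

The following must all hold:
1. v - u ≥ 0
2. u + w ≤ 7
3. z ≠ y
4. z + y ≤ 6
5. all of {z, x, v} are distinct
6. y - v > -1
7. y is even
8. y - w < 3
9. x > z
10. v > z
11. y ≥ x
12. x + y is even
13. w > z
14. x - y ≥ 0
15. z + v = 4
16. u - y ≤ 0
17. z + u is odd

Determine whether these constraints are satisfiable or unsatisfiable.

One satisfying assignment is x = 4, y = 4, z = 1, w = 3, v = 3, u = 2.
For the less obvious constraints — constraint 1: v - u = 1; constraint 2: u + w = 5 — and the others hold by inspection.

Satisfiable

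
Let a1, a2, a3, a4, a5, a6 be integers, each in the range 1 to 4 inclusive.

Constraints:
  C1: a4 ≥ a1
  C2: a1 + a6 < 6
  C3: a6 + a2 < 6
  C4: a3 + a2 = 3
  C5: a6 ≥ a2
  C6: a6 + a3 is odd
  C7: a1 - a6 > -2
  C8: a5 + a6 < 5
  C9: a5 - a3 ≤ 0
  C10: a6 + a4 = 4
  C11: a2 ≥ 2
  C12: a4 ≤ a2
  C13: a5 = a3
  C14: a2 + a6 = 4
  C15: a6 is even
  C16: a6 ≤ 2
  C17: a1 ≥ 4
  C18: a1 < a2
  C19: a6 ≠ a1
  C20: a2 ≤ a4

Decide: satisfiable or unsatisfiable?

From constraints 5 and 11: a6 ≥ a2 ≥ 2. From constraints 1 and 17: a4 ≥ a1 ≥ 4. Hence a6 + a4 ≥ 6. But constraint 10 requires a6 + a4 = 4, and 4 < 6. Contradiction.

Unsatisfiable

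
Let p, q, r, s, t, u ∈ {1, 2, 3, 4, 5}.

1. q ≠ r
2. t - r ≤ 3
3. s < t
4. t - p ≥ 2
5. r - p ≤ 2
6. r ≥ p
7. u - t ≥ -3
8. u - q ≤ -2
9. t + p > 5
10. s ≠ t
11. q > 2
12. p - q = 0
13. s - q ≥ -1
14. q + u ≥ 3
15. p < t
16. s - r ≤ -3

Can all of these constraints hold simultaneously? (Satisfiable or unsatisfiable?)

Constraints 4, 5, 7, 8, 13, and 16 give t − p ≥ 2, p − r ≥ -2, r − s ≥ 3, s − q ≥ -1, q − u ≥ 2, u − t ≥ -3.
Adding all 6 inequalities: the left sides telescope to 0, and the right sides sum to 2 + (-2) + 3 + (-1) + 2 + (-3) = 1. So 0 ≥ 1, which is false.

Unsatisfiable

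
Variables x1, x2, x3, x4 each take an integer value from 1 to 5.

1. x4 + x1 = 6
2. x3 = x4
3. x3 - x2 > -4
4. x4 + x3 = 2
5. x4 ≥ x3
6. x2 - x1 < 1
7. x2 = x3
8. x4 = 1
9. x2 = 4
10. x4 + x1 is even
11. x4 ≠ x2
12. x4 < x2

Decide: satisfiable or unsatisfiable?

Unsatisfiable

Constraint 9 fixes x2 = 4 and constraint 8 fixes x4 = 1. Constraints 2 and 7 give x2 = x3 = x4, so x2 = x4. But 4 ≠ 1 — contradiction.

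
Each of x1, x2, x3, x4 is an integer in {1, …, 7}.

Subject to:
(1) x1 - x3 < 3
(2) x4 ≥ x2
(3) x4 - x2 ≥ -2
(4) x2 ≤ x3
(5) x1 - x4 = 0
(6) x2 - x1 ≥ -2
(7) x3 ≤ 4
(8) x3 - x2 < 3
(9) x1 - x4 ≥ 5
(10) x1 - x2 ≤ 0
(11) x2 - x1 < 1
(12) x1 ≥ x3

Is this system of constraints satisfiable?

Unsatisfiable

Constraints 3, 6, and 9 give x4 − x2 ≥ -2, x2 − x1 ≥ -2, x1 − x4 ≥ 5.
Adding all 3 inequalities: the left sides telescope to 0, and the right sides sum to (-2) + (-2) + 5 = 1. So 0 ≥ 1, which is false.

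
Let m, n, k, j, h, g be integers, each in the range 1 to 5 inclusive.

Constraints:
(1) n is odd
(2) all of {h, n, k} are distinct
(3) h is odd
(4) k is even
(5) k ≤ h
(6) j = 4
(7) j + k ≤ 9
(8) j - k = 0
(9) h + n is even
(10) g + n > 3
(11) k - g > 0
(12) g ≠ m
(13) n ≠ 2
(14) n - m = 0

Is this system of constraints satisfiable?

Try m = 3, n = 3, k = 4, j = 4, h = 5, g = 1.
Check constraint 7: j + k = 8; constraint 8: j - k = 0. The remaining constraints are straightforward to verify.

Satisfiable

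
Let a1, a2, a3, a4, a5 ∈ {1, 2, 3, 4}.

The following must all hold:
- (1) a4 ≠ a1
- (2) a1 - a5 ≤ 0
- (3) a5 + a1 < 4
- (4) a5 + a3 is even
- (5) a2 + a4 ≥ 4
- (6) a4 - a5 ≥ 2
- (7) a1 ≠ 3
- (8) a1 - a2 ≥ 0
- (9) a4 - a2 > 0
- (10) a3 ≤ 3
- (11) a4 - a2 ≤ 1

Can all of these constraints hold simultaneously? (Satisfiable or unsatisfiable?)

Constraints 2, 6, 8, and 11 give a2 − a4 ≥ -1, a4 − a5 ≥ 2, a5 − a1 ≥ 0, a1 − a2 ≥ 0.
Adding all 4 inequalities: the left sides telescope to 0, and the right sides sum to (-1) + 2 + 0 + 0 = 1. So 0 ≥ 1, which is false.

Unsatisfiable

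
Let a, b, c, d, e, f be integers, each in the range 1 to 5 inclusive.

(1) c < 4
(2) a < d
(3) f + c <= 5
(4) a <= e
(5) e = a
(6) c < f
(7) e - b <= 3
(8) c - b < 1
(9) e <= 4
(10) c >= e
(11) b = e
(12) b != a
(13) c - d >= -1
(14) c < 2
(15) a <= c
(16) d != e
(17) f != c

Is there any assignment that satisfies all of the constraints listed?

From constraints 5 and 11, b = e = a, so b = a. But constraint 12 says b ≠ a. Contradiction.

Unsatisfiable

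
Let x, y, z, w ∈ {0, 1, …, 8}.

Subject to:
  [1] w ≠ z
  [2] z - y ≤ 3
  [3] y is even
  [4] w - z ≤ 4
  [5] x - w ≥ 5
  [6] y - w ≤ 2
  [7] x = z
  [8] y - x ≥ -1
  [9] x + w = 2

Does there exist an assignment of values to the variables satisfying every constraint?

Unsatisfiable

Constraints 5, 6, and 8 give x − w ≥ 5, w − y ≥ -2, y − x ≥ -1.
Adding all 3 inequalities: the left sides telescope to 0, and the right sides sum to 5 + (-2) + (-1) = 2. So 0 ≥ 2, which is false.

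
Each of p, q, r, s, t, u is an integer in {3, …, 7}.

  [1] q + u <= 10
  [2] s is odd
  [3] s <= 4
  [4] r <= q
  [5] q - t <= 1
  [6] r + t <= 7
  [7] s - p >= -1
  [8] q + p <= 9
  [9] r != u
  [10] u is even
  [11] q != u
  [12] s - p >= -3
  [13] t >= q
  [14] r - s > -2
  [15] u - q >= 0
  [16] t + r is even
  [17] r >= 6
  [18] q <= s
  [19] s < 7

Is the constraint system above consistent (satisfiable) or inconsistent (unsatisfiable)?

From constraints 4 and 17: q ≥ r and r ≥ 6, so q ≥ 6. From constraints 3 and 18: q ≤ s and s ≤ 4, so q ≤ 4. But 4 < 6, so no value of q works.

Unsatisfiable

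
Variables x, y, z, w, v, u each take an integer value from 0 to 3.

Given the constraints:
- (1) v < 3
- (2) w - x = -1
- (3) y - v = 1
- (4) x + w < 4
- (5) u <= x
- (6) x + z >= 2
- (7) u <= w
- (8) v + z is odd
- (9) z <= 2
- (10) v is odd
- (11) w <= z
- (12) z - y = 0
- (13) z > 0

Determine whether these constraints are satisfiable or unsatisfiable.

The assignment x = 2, y = 2, z = 2, w = 1, v = 1, u = 0 works:
  constraint 2 holds since w - x = -1.
  constraint 3 holds since y - v = 1.
  constraint 4 holds since x + w = 3.
The rest check out directly.

Satisfiable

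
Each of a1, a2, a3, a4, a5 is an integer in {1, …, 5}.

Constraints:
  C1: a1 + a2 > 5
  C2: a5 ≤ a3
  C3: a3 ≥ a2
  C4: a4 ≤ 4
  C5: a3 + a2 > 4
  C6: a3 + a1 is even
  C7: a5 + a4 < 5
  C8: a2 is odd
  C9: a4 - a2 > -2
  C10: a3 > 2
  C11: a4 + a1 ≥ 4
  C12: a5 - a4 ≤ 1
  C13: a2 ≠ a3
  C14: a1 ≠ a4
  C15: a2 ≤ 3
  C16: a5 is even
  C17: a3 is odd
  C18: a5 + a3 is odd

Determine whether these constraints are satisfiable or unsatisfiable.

Setting (a1, a2, a3, a4, a5) = (5, 1, 5, 2, 2) satisfies everything: constraint 1: a1 + a2 = 6; constraint 5: a3 + a2 = 6; constraint 7: a5 + a4 = 4, and the others follow.

Satisfiable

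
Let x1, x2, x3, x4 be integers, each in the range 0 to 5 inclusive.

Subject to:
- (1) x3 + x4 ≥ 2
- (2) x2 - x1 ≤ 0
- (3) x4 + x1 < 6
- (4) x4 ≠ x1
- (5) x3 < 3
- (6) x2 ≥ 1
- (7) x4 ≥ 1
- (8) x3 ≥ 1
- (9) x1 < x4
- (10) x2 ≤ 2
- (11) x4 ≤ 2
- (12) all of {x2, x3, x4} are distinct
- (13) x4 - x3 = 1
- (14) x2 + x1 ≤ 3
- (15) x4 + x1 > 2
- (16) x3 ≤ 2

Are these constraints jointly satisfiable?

Unsatisfiable

Constraints 6, 7, 8, 10, 11, and 16 confine each of x2, x3, x4 to the 2 values {1, 2}.
Constraint 12 requires all 3 of them to be distinct, but only 2 values are available — impossible by the pigeonhole principle.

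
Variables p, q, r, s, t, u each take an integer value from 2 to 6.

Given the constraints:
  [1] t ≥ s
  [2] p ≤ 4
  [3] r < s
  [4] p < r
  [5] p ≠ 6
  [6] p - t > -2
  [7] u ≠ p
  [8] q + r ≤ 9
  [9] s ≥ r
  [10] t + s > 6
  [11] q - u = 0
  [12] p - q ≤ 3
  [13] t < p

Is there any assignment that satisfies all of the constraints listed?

Constraints 1, 3, 4, and 13 give r < s, s ≤ t, t < p, p < r. Chaining: r < s ≤ t < p < r, which forces r < r — impossible.

Unsatisfiable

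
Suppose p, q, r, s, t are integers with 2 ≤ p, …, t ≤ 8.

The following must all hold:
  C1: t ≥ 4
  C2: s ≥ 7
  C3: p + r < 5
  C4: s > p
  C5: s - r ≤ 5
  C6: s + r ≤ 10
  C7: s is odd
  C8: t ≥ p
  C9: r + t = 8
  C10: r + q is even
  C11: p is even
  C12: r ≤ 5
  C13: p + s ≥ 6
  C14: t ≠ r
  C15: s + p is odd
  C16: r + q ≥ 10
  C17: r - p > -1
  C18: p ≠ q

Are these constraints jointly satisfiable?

Satisfiable

Take p = 2, q = 8, r = 2, s = 7, t = 6. Then constraint 3: p + r = 4; constraint 5: s - r = 5, and every other listed constraint is also met.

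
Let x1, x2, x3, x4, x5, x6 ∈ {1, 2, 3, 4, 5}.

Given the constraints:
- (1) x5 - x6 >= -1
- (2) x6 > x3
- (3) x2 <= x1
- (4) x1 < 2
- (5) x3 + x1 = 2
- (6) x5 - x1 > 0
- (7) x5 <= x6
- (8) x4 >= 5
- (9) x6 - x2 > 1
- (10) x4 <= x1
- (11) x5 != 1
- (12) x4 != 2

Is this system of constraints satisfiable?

From constraints 8 and 10: x1 ≥ x4 and x4 ≥ 5, so x1 ≥ 5. From constraint 4: x1 ≤ 1. But 1 < 5, so no value of x1 works.

Unsatisfiable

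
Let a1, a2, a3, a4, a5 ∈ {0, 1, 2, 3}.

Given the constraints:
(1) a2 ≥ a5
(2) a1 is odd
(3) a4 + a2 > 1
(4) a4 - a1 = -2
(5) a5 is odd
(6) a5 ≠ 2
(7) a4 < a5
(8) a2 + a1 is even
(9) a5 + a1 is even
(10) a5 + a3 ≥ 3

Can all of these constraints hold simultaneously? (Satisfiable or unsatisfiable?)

Satisfiable

Take a1 = 3, a2 = 3, a3 = 0, a4 = 1, a5 = 3. Then constraint 3: a4 + a2 = 4; constraint 4: a4 - a1 = -2, and every other listed constraint is also met.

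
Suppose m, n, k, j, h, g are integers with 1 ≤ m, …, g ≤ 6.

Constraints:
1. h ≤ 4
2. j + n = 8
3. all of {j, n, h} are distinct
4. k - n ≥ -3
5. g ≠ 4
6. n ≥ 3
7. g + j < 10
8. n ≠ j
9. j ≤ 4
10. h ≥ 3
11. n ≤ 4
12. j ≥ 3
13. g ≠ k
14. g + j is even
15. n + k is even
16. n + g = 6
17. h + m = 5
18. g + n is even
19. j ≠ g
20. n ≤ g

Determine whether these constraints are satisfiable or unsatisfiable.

Constraints 1, 6, 9, 10, 11, and 12 confine each of j, n, h to the 2 values {3, 4}.
Constraint 3 requires all 3 of them to be distinct, but only 2 values are available — impossible by the pigeonhole principle.

Unsatisfiable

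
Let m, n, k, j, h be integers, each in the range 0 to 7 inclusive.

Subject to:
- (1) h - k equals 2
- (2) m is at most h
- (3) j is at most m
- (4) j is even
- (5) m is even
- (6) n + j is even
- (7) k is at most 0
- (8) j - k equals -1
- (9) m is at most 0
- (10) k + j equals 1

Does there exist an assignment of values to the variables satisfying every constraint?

From constraint 7: k ≤ 0. From constraints 3 and 9: j ≤ m ≤ 0. Hence k + j ≤ 0. But constraint 10 requires k + j = 1, and 1 > 0. Contradiction.

Unsatisfiable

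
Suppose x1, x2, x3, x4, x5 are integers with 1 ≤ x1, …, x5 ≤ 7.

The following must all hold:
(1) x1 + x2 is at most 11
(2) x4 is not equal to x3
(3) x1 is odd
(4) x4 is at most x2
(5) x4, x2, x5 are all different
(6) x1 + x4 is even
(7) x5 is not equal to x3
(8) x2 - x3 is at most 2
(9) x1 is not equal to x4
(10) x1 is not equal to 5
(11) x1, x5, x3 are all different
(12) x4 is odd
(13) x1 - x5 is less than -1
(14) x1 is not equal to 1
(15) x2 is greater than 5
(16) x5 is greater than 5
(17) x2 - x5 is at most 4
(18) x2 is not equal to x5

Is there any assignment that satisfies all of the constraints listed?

Satisfiable

One satisfying assignment is x1 = 3, x2 = 7, x3 = 5, x4 = 1, x5 = 6.
For the less obvious constraints — constraint 1: x1 + x2 = 10; constraint 8: x2 - x3 = 2; constraint 13: x1 - x5 = -3 — and the others hold by inspection.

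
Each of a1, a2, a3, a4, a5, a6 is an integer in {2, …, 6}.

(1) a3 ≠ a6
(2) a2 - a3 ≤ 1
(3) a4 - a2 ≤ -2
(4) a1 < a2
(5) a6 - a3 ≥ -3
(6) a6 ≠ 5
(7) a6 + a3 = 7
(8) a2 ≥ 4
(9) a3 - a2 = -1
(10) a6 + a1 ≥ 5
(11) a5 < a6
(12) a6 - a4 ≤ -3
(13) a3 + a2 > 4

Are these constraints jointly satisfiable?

Constraints 2, 3, 5, and 12 give a4 − a6 ≥ 3, a6 − a3 ≥ -3, a3 − a2 ≥ -1, a2 − a4 ≥ 2.
Adding all 4 inequalities: the left sides telescope to 0, and the right sides sum to 3 + (-3) + (-1) + 2 = 1. So 0 ≥ 1, which is false.

Unsatisfiable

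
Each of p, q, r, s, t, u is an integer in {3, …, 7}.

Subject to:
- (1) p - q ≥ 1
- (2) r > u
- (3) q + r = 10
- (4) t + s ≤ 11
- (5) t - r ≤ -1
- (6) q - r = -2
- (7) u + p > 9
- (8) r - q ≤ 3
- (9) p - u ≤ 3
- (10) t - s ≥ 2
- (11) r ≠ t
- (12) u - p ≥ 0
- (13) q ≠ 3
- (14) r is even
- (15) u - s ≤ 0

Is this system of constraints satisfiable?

Unsatisfiable

Constraints 1, 5, 8, 10, 12, and 15 give u − p ≥ 0, p − q ≥ 1, q − r ≥ -3, r − t ≥ 1, t − s ≥ 2, s − u ≥ 0.
Adding all 6 inequalities: the left sides telescope to 0, and the right sides sum to 0 + 1 + (-3) + 1 + 2 + 0 = 1. So 0 ≥ 1, which is false.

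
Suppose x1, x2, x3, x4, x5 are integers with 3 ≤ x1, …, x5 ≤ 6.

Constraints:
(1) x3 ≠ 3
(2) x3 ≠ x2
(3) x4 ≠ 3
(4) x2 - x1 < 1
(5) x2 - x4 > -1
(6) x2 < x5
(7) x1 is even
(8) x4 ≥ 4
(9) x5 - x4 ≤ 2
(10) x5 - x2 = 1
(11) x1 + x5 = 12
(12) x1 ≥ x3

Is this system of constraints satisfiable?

The assignment x1 = 6, x2 = 5, x3 = 4, x4 = 5, x5 = 6 works:
  constraint 4 holds since x2 - x1 = -1.
  constraint 5 holds since x2 - x4 = 0.
  constraint 9 holds since x5 - x4 = 1.
The rest check out directly.

Satisfiable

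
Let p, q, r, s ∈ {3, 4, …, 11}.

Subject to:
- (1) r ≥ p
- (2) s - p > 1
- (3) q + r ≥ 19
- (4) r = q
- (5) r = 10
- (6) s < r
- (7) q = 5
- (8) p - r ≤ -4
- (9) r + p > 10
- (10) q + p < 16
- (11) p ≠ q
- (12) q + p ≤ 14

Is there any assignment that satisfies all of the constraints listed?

Constraint 5 fixes r = 10 and constraint 7 fixes q = 5, but constraint 4 requires r = q. Since 10 ≠ 5, contradiction.

Unsatisfiable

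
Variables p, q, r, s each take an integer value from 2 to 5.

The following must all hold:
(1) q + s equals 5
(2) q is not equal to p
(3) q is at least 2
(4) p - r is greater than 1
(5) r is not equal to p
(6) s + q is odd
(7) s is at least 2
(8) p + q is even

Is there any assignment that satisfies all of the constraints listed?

Satisfiable

Take p = 4, q = 2, r = 2, s = 3. Then constraint 1: q + s = 5; constraint 4: p - r = 2; constraint 6: s + q = 5 is odd, and every other listed constraint is also met.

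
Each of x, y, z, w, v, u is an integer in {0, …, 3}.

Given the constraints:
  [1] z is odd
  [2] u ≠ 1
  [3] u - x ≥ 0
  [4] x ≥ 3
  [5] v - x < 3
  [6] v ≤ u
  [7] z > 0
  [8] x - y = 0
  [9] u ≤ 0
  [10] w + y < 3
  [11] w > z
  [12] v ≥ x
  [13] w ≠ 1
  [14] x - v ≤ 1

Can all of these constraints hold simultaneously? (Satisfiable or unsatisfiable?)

Unsatisfiable

From constraints 4 and 12: v ≥ x and x ≥ 3, so v ≥ 3. From constraints 6 and 9: v ≤ u and u ≤ 0, so v ≤ 0. But 0 < 3, so no value of v works.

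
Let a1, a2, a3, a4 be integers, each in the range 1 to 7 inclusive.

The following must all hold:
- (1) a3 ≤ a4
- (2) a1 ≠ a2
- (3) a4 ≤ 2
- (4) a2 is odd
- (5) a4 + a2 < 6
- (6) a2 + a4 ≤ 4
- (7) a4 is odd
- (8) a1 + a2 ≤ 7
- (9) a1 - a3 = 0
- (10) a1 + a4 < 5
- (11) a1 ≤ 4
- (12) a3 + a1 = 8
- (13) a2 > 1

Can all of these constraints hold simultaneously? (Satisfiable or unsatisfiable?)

Unsatisfiable

From constraints 1 and 3: a3 ≤ a4 ≤ 2. From constraint 11: a1 ≤ 4. Hence a3 + a1 ≤ 6. But constraint 12 requires a3 + a1 = 8, and 8 > 6. Contradiction.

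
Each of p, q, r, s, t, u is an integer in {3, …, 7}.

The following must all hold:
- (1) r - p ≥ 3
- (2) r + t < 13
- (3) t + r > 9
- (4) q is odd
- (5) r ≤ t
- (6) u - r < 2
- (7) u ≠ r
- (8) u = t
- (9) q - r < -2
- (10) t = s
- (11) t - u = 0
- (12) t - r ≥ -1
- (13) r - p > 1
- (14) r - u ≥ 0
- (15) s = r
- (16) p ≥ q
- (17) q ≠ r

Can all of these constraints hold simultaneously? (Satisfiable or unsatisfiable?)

Unsatisfiable

From constraints 8, 10, and 15, u = t = s = r, so u = r. But constraint 7 says u ≠ r. Contradiction.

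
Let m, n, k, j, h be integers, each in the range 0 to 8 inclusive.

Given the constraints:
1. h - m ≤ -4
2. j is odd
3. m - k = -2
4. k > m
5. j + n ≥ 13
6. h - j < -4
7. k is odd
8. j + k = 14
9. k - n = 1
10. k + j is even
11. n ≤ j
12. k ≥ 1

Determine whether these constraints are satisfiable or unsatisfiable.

One satisfying assignment is m = 5, n = 6, k = 7, j = 7, h = 0.
For the less obvious constraints — constraint 1: h - m = -5; constraint 3: m - k = -2; constraint 5: j + n = 13 — and the others hold by inspection.

Satisfiable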